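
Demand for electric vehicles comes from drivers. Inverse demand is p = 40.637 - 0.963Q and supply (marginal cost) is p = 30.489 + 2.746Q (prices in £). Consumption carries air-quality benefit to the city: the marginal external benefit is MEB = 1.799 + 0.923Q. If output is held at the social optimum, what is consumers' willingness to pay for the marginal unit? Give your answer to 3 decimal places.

P = £36.507

Social marginal benefit = demand + MEB = 42.436 - 0.040Q.
Set SMB = MC: 42.436 - 0.040Q = 30.489 + 2.746Q → Q* = 4.2882.
Consumer price on the demand curve at Q*: 40.637 − 0.963×4.2882 = 36.5075.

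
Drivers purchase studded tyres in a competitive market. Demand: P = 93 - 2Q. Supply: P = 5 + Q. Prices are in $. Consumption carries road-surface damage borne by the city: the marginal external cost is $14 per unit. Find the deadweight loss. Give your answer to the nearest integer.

Market equilibrium (private): 5 + Q = 93 - 2Q → Q_m = 29.3333.
Social marginal benefit = demand − MEC = 79 - 2Q.
Set SMB = MC: 79 - 2Q = 5 + Q → Q* = 24.6667.
Height of the DWL triangle at Q_m is MC(Q_m) − SMB(Q_m) = MEC(Q_m) = 14.0000.
DWL = ½ × 4.6666 × 14.0000 = 32.6662.

DWL = $33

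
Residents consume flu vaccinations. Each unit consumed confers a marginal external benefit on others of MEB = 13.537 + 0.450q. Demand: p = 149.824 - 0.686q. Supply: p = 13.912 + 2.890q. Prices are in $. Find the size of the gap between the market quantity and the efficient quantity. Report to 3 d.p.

Market equilibrium (private): 13.912 + 2.890q = 149.824 - 0.686q → q_m = 38.0067.
Social marginal benefit = demand + MEB = 163.361 - 0.236q.
Set SMB = MC: 163.361 - 0.236q = 13.912 + 2.890q → q* = 47.8084.
Gap = |38.0067 − 47.8084| = 9.8017.

9.802 units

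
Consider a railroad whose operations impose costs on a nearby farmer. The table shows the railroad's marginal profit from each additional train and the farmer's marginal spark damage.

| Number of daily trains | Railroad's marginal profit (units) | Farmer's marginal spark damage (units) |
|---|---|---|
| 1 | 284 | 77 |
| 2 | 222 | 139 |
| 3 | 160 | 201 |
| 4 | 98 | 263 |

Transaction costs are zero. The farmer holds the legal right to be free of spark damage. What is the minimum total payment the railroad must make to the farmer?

216

Efficient level: marginal profit ≥ marginal spark damage through level 2, so k* = 2.
With the farmer holding the right, the railroad must at least compensate total damage at k*: 77 + 139 = 216.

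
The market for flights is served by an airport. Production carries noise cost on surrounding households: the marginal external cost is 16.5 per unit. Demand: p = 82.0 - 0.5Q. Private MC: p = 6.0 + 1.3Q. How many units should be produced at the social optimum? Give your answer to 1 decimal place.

Q* = 33.1

Social marginal cost = private MC + MEC = 22.5 + 1.3Q.
Set SMC = demand: 22.5 + 1.3Q = 82.0 - 0.5Q → Q* = 33.0556.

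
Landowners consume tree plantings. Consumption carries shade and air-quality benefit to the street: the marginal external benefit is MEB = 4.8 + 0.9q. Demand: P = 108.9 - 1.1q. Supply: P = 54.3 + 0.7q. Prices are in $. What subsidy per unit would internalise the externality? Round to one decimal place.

Social marginal benefit = demand + MEB = 113.7 - 0.2q.
Set SMB = MC: 113.7 - 0.2q = 54.3 + 0.7q → q* = 66.0000.
The Pigouvian subsidy equals MEB at q*: 4.8 + 0.9×66.0000 = 64.2000.

subsidy = $64.2 per unit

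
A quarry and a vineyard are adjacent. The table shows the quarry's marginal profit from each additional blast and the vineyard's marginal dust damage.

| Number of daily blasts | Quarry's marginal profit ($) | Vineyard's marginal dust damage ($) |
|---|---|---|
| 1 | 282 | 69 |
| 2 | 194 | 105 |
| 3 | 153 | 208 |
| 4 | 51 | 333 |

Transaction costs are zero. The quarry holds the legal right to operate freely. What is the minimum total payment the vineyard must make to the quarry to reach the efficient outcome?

$204

Left alone the quarry would choose level 4 (marginal profit stays positive).
Efficient level: k* = 2 (marginal profit ≥ marginal dust damage through 2).
The vineyard must at least cover the quarry's forgone profit from cutting 4→2: 153 + 51 = 204.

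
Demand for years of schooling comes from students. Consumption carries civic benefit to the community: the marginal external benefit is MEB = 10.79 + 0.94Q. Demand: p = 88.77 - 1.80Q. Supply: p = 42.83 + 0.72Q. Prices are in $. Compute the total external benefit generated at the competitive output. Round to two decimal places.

Market equilibrium (private): 42.83 + 0.72Q = 88.77 - 1.80Q → Q_m = 18.2302.
Total external benefit = ∫₀^{Q_m} (10.79 + 0.94Q) dQ = 10.79×18.2302 + ½×0.94×18.2302² = 352.9037.

$352.90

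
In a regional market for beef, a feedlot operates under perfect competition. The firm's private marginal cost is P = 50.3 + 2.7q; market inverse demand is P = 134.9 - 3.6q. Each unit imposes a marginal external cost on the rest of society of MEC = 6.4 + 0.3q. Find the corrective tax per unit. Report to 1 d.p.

tax = 10.0 per unit

Social marginal cost = private MC + MEC = 56.7 + 3.0q.
Set SMC = demand: 56.7 + 3.0q = 134.9 - 3.6q → q* = 11.8485.
The Pigouvian tax equals MEC at q*: 6.4 + 0.3×11.8485 = 9.9546.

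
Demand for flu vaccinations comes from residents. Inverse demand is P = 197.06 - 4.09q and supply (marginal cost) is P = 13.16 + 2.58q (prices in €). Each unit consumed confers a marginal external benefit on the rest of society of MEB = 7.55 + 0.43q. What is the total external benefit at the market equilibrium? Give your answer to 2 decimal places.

Market equilibrium (private): 13.16 + 2.58q = 197.06 - 4.09q → q_m = 27.5712.
Total external benefit = ∫₀^{q_m} (7.55 + 0.43q) dq = 7.55×27.5712 + ½×0.43×27.5712² = 371.5993.

€371.60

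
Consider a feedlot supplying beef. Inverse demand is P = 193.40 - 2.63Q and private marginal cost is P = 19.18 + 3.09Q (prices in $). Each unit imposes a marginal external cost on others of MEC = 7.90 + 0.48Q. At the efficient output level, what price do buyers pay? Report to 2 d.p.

P = $122.85

Social marginal cost = private MC + MEC = 27.08 + 3.57Q.
Set SMC = demand: 27.08 + 3.57Q = 193.40 - 2.63Q → Q* = 26.8258.
Consumer price on the demand curve at Q*: 193.40 − 2.63×26.8258 = 122.8481.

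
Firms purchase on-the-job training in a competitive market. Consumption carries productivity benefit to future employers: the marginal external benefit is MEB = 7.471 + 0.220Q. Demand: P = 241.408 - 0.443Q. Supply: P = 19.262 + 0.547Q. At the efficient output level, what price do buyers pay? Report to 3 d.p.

Social marginal benefit = demand + MEB = 248.879 - 0.223Q.
Set SMB = MC: 248.879 - 0.223Q = 19.262 + 0.547Q → Q* = 298.2039.
Consumer price on the demand curve at Q*: 241.408 − 0.443×298.2039 = 109.3037.

P = 109.304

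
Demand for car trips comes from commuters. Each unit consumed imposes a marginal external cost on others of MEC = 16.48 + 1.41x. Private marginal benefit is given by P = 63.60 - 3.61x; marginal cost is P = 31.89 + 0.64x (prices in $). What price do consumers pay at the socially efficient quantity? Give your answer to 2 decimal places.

Social marginal benefit = demand − MEC = 47.12 - 5.02x.
Set SMB = MC: 47.12 - 5.02x = 31.89 + 0.64x → x* = 2.6908.
Consumer price on the demand curve at x*: 63.60 − 3.61×2.6908 = 53.8862.

P = $53.89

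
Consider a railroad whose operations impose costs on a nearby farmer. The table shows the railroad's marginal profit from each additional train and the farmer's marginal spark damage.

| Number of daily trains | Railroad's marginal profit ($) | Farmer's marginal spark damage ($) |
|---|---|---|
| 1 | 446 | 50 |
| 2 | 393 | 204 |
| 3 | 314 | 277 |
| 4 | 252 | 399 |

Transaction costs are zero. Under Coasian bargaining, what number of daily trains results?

Bargaining reaches the level where marginal profit last exceeds marginal spark damage.
That holds through level 3 (314 ≥ 277) but not at 4 (252 < 399).

3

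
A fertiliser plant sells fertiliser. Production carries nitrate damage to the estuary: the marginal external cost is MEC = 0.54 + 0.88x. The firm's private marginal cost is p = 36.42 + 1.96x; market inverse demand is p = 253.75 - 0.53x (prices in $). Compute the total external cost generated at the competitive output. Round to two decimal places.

Market equilibrium (private): 36.42 + 1.96x = 253.75 - 0.53x → x_m = 87.2811.
Total external cost = ∫₀^{x_m} (0.54 + 0.88x) dx = 0.54×87.2811 + ½×0.88×87.2811² = 3399.0476.

$3399.05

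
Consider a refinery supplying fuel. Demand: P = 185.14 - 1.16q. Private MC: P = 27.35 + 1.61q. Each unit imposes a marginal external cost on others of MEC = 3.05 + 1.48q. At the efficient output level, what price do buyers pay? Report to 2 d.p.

P = 142.91

Social marginal cost = private MC + MEC = 30.40 + 3.09q.
Set SMC = demand: 30.40 + 3.09q = 185.14 - 1.16q → q* = 36.4094.
Consumer price on the demand curve at q*: 185.14 − 1.16×36.4094 = 142.9051.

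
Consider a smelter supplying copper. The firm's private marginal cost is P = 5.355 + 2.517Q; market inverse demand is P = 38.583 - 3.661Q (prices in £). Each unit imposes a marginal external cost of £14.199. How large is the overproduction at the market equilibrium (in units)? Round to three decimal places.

2.298 units

Market equilibrium (private): 5.355 + 2.517Q = 38.583 - 3.661Q → Q_m = 5.3784.
Social marginal cost = private MC + MEC = 19.554 + 2.517Q.
Set SMC = demand: 19.554 + 2.517Q = 38.583 - 3.661Q → Q* = 3.0801.
Gap = |5.3784 − 3.0801| = 2.2983.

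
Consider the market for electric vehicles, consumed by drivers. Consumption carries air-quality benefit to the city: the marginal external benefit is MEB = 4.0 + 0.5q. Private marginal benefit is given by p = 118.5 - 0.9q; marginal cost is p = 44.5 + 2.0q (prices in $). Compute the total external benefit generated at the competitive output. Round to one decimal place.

Market equilibrium (private): 44.5 + 2.0q = 118.5 - 0.9q → q_m = 25.5172.
Total external benefit = ∫₀^{q_m} (4.0 + 0.5q) dq = 4.0×25.5172 + ½×0.5×25.5172² = 264.8507.

$264.9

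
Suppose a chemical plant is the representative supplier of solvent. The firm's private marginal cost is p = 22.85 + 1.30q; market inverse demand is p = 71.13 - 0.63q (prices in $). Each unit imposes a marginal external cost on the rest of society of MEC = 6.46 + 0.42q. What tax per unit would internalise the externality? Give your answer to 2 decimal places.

Social marginal cost = private MC + MEC = 29.31 + 1.72q.
Set SMC = demand: 29.31 + 1.72q = 71.13 - 0.63q → q* = 17.7957.
The Pigouvian tax equals MEC at q*: 6.46 + 0.42×17.7957 = 13.9342.

tax = $13.93 per unit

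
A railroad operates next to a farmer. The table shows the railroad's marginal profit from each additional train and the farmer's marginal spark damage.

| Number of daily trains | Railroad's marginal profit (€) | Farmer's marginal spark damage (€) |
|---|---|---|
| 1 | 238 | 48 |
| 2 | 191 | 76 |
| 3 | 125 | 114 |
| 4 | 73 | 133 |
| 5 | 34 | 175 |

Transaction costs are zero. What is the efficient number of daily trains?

3

Bargaining reaches the level where marginal profit last exceeds marginal spark damage.
That holds through level 3 (125 ≥ 114) but not at 4 (73 < 133).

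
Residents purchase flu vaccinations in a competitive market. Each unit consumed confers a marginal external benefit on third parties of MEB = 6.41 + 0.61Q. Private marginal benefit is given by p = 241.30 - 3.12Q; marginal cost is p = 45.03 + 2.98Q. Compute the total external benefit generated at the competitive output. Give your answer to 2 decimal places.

522.00

Market equilibrium (private): 45.03 + 2.98Q = 241.30 - 3.12Q → Q_m = 32.1754.
Total external benefit = ∫₀^{Q_m} (6.41 + 0.61Q) dQ = 6.41×32.1754 + ½×0.61×32.1754² = 521.9975.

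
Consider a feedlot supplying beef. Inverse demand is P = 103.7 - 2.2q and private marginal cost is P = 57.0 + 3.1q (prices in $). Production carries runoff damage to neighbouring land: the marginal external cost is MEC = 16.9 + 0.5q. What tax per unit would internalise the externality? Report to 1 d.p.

tax = $19.5 per unit

Social marginal cost = private MC + MEC = 73.9 + 3.6q.
Set SMC = demand: 73.9 + 3.6q = 103.7 - 2.2q → q* = 5.1379.
The Pigouvian tax equals MEC at q*: 16.9 + 0.5×5.1379 = 19.4690.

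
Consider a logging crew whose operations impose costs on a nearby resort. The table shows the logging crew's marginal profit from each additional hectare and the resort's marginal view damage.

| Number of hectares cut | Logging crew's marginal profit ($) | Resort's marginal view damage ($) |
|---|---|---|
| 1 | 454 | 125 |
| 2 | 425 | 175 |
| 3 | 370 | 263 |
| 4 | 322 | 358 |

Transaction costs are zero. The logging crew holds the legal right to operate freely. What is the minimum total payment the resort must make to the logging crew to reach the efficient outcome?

$322

Left alone the logging crew would choose level 4 (marginal profit stays positive).
Efficient level: k* = 3 (marginal profit ≥ marginal view damage through 3).
The resort must at least cover the logging crew's forgone profit from cutting 4→3: 322 = 322.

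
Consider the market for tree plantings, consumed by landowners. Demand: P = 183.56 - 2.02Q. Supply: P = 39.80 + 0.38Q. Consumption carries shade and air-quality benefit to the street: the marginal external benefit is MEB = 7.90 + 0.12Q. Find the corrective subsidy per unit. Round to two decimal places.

Social marginal benefit = demand + MEB = 191.46 - 1.90Q.
Set SMB = MC: 191.46 - 1.90Q = 39.80 + 0.38Q → Q* = 66.5175.
The Pigouvian subsidy equals MEB at Q*: 7.90 + 0.12×66.5175 = 15.8821.

subsidy = 15.88 per unit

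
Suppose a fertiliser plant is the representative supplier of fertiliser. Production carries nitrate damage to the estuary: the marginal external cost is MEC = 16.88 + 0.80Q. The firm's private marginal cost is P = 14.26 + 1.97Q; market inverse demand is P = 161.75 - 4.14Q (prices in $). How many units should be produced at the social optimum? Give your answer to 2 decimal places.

Social marginal cost = private MC + MEC = 31.14 + 2.77Q.
Set SMC = demand: 31.14 + 2.77Q = 161.75 - 4.14Q → Q* = 18.9016.

Q* = 18.90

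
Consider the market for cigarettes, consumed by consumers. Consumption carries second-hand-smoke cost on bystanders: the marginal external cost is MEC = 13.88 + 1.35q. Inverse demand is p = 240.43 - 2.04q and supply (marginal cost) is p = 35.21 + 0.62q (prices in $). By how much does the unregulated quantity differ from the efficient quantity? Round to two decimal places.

Market equilibrium (private): 35.21 + 0.62q = 240.43 - 2.04q → q_m = 77.1504.
Social marginal benefit = demand − MEC = 226.55 - 3.39q.
Set SMB = MC: 226.55 - 3.39q = 35.21 + 0.62q → q* = 47.7157.
Gap = |77.1504 − 47.7157| = 29.4347.

29.43 units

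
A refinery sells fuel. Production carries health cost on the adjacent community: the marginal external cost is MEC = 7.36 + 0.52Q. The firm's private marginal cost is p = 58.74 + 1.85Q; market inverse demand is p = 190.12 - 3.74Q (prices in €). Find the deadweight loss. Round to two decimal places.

Market equilibrium (private): 58.74 + 1.85Q = 190.12 - 3.74Q → Q_m = 23.5027.
Social marginal cost = private MC + MEC = 66.10 + 2.37Q.
Set SMC = demand: 66.10 + 2.37Q = 190.12 - 3.74Q → Q* = 20.2979.
The loss is the area between SMC and demand from Q* to Q_m; with linear curves that's a triangle of height MEC(Q_m).
DWL = ½ × 3.2048 × 19.5814 = 31.3772.

DWL = €31.38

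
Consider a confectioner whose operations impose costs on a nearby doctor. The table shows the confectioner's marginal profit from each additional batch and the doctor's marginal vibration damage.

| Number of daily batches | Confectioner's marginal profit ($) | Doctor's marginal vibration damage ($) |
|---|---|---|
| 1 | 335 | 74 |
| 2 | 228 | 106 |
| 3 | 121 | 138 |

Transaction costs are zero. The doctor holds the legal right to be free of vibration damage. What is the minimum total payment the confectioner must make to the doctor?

Efficient level: marginal profit ≥ marginal vibration damage through level 2, so k* = 2.
With the doctor holding the right, the confectioner must at least compensate total damage at k*: 74 + 106 = 180.

$180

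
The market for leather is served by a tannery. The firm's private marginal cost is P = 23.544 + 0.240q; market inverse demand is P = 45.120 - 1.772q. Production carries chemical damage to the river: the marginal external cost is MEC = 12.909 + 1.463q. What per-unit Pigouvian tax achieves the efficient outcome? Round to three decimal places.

tax = 16.558 per unit

Social marginal cost = private MC + MEC = 36.453 + 1.703q.
Set SMC = demand: 36.453 + 1.703q = 45.120 - 1.772q → q* = 2.4941.
The Pigouvian tax equals MEC at q*: 12.909 + 1.463×2.4941 = 16.5579.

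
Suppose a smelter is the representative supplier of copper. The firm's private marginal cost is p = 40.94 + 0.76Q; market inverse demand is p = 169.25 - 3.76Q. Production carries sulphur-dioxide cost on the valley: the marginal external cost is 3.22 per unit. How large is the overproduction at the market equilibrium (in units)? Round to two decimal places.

Market equilibrium (private): 40.94 + 0.76Q = 169.25 - 3.76Q → Q_m = 28.3872.
Social marginal cost = private MC + MEC = 44.16 + 0.76Q.
Set SMC = demand: 44.16 + 0.76Q = 169.25 - 3.76Q → Q* = 27.6748.
Gap = |28.3872 − 27.6748| = 0.7124.

0.71 units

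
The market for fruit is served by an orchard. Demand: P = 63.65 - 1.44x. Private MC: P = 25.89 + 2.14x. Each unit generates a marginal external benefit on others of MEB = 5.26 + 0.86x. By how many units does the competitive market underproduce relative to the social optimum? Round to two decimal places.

Market equilibrium (private): 25.89 + 2.14x = 63.65 - 1.44x → x_m = 10.5475.
Social marginal cost = private MC − MEB = 20.63 + 1.28x.
Set SMC = demand: 20.63 + 1.28x = 63.65 - 1.44x → x* = 15.8162.
Gap = |10.5475 − 15.8162| = 5.2687.

5.27 units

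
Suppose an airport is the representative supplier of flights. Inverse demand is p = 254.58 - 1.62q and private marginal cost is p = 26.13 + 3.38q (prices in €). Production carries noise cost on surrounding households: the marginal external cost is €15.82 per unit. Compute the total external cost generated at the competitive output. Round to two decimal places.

€722.82

Market equilibrium (private): 26.13 + 3.38q = 254.58 - 1.62q → q_m = 45.6900.
Total external cost = MEC × q_m = 15.82 × 45.6900 = 722.8158.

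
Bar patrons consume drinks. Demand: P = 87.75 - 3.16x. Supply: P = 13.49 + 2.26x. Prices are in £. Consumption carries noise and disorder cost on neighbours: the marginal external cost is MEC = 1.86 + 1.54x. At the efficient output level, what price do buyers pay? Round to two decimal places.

P = £54.88

Social marginal benefit = demand − MEC = 85.89 - 4.70x.
Set SMB = MC: 85.89 - 4.70x = 13.49 + 2.26x → x* = 10.4023.
Consumer price on the demand curve at x*: 87.75 − 3.16×10.4023 = 54.8787.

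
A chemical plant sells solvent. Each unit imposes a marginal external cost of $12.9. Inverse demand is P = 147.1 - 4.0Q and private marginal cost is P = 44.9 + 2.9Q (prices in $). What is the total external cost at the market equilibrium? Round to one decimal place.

Market equilibrium (private): 44.9 + 2.9Q = 147.1 - 4.0Q → Q_m = 14.8116.
Total external cost = MEC × Q_m = 12.9 × 14.8116 = 191.0696.

$191.1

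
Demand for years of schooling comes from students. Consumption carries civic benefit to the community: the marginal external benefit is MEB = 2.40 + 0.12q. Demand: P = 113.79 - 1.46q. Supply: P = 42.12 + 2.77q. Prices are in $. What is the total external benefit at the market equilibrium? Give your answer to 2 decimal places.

$57.89

Market equilibrium (private): 42.12 + 2.77q = 113.79 - 1.46q → q_m = 16.9433.
Total external benefit = ∫₀^{q_m} (2.40 + 0.12q) dq = 2.40×16.9433 + ½×0.12×16.9433² = 57.8884.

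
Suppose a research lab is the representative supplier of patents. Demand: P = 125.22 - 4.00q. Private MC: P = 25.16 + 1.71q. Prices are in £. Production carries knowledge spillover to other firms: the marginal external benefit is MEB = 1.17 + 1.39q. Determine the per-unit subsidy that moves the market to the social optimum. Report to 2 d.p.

subsidy = £33.74 per unit

Social marginal cost = private MC − MEB = 23.99 + 0.32q.
Set SMC = demand: 23.99 + 0.32q = 125.22 - 4.00q → q* = 23.4329.
The Pigouvian subsidy equals MEB at q*: 1.17 + 1.39×23.4329 = 33.7417.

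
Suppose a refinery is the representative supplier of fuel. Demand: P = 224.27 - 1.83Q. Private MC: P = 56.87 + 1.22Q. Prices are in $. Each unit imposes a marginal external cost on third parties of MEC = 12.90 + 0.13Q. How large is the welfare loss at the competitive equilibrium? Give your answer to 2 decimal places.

Market equilibrium (private): 56.87 + 1.22Q = 224.27 - 1.83Q → Q_m = 54.8852.
Social marginal cost = private MC + MEC = 69.77 + 1.35Q.
Set SMC = demand: 69.77 + 1.35Q = 224.27 - 1.83Q → Q* = 48.5849.
Between Q* and Q_m the wedge SMC − demand runs linearly from 0 to MEC(Q_m), so the loss is a triangle.
DWL = ½ × 6.3003 × 20.0351 = 63.1136.

DWL = $63.11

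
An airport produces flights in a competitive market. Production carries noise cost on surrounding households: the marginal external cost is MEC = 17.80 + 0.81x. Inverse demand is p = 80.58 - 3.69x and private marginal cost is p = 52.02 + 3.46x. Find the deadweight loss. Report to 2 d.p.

Market equilibrium (private): 52.02 + 3.46x = 80.58 - 3.69x → x_m = 3.9944.
Social marginal cost = private MC + MEC = 69.82 + 4.27x.
Set SMC = demand: 69.82 + 4.27x = 80.58 - 3.69x → x* = 1.3518.
Height of the DWL triangle at x_m is SMC(x_m) − demand(x_m) = MEC(x_m) = 21.0355.
DWL = ½ × 2.6426 × 21.0355 = 27.7942.

DWL = 27.79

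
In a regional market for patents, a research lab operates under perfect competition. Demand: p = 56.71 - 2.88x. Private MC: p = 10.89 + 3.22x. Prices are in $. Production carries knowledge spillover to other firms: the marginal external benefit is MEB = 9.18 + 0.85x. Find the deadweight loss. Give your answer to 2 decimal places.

Market equilibrium (private): 10.89 + 3.22x = 56.71 - 2.88x → x_m = 7.5115.
Social marginal cost = private MC − MEB = 1.71 + 2.37x.
Set SMC = demand: 1.71 + 2.37x = 56.71 - 2.88x → x* = 10.4762.
Height of the DWL triangle at x_m is demand(x_m) − SMC(x_m) = MEB(x_m) = 15.5648.
DWL = ½ × 2.9647 × 15.5648 = 23.0725.

DWL = $23.07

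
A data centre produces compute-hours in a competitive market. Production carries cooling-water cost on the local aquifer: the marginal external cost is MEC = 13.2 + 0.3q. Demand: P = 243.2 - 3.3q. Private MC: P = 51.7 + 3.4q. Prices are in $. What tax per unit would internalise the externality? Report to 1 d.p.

Social marginal cost = private MC + MEC = 64.9 + 3.7q.
Set SMC = demand: 64.9 + 3.7q = 243.2 - 3.3q → q* = 25.4714.
The Pigouvian tax equals MEC at q*: 13.2 + 0.3×25.4714 = 20.8414.

tax = $20.8 per unit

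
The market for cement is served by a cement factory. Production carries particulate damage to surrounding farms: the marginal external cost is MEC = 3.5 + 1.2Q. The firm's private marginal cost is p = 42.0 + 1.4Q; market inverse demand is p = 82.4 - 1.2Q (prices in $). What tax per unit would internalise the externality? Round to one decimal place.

Social marginal cost = private MC + MEC = 45.5 + 2.6Q.
Set SMC = demand: 45.5 + 2.6Q = 82.4 - 1.2Q → Q* = 9.7105.
The Pigouvian tax equals MEC at Q*: 3.5 + 1.2×9.7105 = 15.1526.

tax = $15.2 per unit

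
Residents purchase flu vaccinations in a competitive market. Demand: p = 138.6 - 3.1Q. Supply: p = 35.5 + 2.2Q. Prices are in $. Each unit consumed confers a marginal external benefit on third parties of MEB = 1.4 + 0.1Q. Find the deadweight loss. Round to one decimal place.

Market equilibrium (private): 35.5 + 2.2Q = 138.6 - 3.1Q → Q_m = 19.4528.
Social marginal benefit = demand + MEB = 140.0 - 3.0Q.
Set SMB = MC: 140.0 - 3.0Q = 35.5 + 2.2Q → Q* = 20.0962.
Height of the DWL triangle at Q_m is SMB(Q_m) − MC(Q_m) = MEB(Q_m) = 3.3453.
DWL = ½ × 0.6434 × 3.3453 = 1.0762.

DWL = $1.1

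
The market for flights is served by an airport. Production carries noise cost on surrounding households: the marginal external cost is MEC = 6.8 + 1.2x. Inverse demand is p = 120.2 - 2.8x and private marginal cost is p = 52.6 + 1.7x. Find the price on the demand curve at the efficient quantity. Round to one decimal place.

P = 90.3

Social marginal cost = private MC + MEC = 59.4 + 2.9x.
Set SMC = demand: 59.4 + 2.9x = 120.2 - 2.8x → x* = 10.6667.
Consumer price on the demand curve at x*: 120.2 − 2.8×10.6667 = 90.3332.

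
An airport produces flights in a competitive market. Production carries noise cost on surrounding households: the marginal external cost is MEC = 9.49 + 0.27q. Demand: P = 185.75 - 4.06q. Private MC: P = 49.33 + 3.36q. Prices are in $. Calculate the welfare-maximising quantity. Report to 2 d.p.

Social marginal cost = private MC + MEC = 58.82 + 3.63q.
Set SMC = demand: 58.82 + 3.63q = 185.75 - 4.06q → q* = 16.5059.

q* = 16.51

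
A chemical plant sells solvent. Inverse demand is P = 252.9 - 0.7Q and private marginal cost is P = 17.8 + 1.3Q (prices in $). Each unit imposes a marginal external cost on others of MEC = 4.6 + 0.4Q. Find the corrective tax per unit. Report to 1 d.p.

Social marginal cost = private MC + MEC = 22.4 + 1.7Q.
Set SMC = demand: 22.4 + 1.7Q = 252.9 - 0.7Q → Q* = 96.0417.
The Pigouvian tax equals MEC at Q*: 4.6 + 0.4×96.0417 = 43.0167.

tax = $43.0 per unit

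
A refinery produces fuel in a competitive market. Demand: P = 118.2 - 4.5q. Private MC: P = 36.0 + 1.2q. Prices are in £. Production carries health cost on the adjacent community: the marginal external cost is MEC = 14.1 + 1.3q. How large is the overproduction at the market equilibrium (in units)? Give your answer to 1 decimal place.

Market equilibrium (private): 36.0 + 1.2q = 118.2 - 4.5q → q_m = 14.4211.
Social marginal cost = private MC + MEC = 50.1 + 2.5q.
Set SMC = demand: 50.1 + 2.5q = 118.2 - 4.5q → q* = 9.7286.
Gap = |14.4211 − 9.7286| = 4.6925.

4.7 units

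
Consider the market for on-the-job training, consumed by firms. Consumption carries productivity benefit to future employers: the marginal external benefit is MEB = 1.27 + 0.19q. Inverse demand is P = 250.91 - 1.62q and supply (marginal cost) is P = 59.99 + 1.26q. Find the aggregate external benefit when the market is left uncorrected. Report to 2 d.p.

Market equilibrium (private): 59.99 + 1.26q = 250.91 - 1.62q → q_m = 66.2917.
Total external benefit = ∫₀^{q_m} (1.27 + 0.19q) dq = 1.27×66.2917 + ½×0.19×66.2917² = 501.6765.

501.68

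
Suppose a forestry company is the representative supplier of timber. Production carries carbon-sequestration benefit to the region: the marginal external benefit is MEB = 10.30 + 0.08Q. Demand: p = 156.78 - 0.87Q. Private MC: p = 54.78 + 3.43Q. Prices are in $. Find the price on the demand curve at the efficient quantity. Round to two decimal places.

P = $133.63

Social marginal cost = private MC − MEB = 44.48 + 3.35Q.
Set SMC = demand: 44.48 + 3.35Q = 156.78 - 0.87Q → Q* = 26.6114.
Consumer price on the demand curve at Q*: 156.78 − 0.87×26.6114 = 133.6281.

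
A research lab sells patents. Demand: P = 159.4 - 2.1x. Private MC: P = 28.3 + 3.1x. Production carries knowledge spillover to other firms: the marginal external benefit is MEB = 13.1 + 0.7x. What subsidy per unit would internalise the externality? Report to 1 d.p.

subsidy = 35.5 per unit

Social marginal cost = private MC − MEB = 15.2 + 2.4x.
Set SMC = demand: 15.2 + 2.4x = 159.4 - 2.1x → x* = 32.0444.
The Pigouvian subsidy equals MEB at x*: 13.1 + 0.7×32.0444 = 35.5311.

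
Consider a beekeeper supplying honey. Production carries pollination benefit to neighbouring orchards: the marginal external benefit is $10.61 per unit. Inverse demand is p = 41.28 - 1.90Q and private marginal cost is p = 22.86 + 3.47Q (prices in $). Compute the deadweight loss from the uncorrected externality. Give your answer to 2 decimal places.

DWL = $10.48

Market equilibrium (private): 22.86 + 3.47Q = 41.28 - 1.90Q → Q_m = 3.4302.
Social marginal cost = private MC − MEB = 12.25 + 3.47Q.
Set SMC = demand: 12.25 + 3.47Q = 41.28 - 1.90Q → Q* = 5.4060.
Between Q* and Q_m the wedge demand − SMC runs linearly from 0 to MEB(Q_m), so the loss is a triangle.
DWL = ½ × 1.9758 × 10.6100 = 10.4816.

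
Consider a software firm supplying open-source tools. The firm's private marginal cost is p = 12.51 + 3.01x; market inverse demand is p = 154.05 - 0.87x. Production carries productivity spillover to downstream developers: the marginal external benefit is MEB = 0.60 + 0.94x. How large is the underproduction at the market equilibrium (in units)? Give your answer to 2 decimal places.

Market equilibrium (private): 12.51 + 3.01x = 154.05 - 0.87x → x_m = 36.4794.
Social marginal cost = private MC − MEB = 11.91 + 2.07x.
Set SMC = demand: 11.91 + 2.07x = 154.05 - 0.87x → x* = 48.3469.
Gap = |36.4794 − 48.3469| = 11.8675.

11.87 units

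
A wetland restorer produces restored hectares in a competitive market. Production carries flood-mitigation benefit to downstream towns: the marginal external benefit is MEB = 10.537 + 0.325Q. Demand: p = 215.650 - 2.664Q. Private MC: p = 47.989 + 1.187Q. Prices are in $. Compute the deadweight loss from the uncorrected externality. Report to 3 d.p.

DWL = $86.419

Market equilibrium (private): 47.989 + 1.187Q = 215.650 - 2.664Q → Q_m = 43.5370.
Social marginal cost = private MC − MEB = 37.452 + 0.862Q.
Set SMC = demand: 37.452 + 0.862Q = 215.650 - 2.664Q → Q* = 50.5383.
Height of the DWL triangle at Q_m is demand(Q_m) − SMC(Q_m) = MEB(Q_m) = 24.6865.
DWL = ½ × 7.0013 × 24.6865 = 86.4188.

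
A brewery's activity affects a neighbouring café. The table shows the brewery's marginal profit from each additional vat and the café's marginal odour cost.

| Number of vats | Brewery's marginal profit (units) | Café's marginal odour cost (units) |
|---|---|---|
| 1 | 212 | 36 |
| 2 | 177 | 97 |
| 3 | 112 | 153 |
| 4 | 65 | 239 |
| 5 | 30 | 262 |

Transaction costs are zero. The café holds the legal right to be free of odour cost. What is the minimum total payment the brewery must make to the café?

Efficient level: marginal profit ≥ marginal odour cost through level 2, so k* = 2.
With the café holding the right, the brewery must at least compensate total damage at k*: 36 + 97 = 133.

133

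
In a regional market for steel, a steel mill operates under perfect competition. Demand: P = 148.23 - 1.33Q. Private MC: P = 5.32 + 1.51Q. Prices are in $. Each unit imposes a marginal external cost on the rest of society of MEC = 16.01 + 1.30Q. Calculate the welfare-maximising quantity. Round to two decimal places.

Q* = 30.65

Social marginal cost = private MC + MEC = 21.33 + 2.81Q.
Set SMC = demand: 21.33 + 2.81Q = 148.23 - 1.33Q → Q* = 30.6522.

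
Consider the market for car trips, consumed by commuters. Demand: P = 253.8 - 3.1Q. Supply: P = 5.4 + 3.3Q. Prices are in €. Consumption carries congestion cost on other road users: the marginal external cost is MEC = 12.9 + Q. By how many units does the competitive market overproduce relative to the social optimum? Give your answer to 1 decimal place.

Market equilibrium (private): 5.4 + 3.3Q = 253.8 - 3.1Q → Q_m = 38.8125.
Social marginal benefit = demand − MEC = 240.9 - 4.1Q.
Set SMB = MC: 240.9 - 4.1Q = 5.4 + 3.3Q → Q* = 31.8243.
Gap = |38.8125 − 31.8243| = 6.9882.

7.0 units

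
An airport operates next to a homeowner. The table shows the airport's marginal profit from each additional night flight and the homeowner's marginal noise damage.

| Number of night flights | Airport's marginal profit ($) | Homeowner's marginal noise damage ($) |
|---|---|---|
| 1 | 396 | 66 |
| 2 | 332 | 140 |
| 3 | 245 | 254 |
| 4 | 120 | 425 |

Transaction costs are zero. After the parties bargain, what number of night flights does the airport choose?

Bargaining reaches the level where marginal profit last exceeds marginal noise damage.
That holds through level 2 (332 ≥ 140) but not at 3 (245 < 254).

2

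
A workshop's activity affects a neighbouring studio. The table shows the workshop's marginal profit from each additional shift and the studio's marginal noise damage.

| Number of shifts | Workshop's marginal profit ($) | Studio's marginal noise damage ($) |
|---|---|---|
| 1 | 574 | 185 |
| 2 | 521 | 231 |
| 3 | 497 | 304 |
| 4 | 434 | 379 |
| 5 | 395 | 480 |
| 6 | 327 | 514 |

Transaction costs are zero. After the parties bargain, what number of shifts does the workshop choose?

4

Bargaining reaches the level where marginal profit last exceeds marginal noise damage.
That holds through level 4 (434 ≥ 379) but not at 5 (395 < 480).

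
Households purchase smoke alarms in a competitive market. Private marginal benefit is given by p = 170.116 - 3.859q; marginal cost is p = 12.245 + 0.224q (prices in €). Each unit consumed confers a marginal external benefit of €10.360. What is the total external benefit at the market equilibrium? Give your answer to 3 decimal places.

€400.574

Market equilibrium (private): 12.245 + 0.224q = 170.116 - 3.859q → q_m = 38.6654.
Total external benefit = MEB × q_m = 10.360 × 38.6654 = 400.5735.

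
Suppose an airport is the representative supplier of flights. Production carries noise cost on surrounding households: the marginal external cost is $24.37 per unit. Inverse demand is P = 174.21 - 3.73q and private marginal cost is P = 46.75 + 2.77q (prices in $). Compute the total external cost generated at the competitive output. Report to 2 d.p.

$477.88

Market equilibrium (private): 46.75 + 2.77q = 174.21 - 3.73q → q_m = 19.6092.
Total external cost = MEC × q_m = 24.37 × 19.6092 = 477.8762.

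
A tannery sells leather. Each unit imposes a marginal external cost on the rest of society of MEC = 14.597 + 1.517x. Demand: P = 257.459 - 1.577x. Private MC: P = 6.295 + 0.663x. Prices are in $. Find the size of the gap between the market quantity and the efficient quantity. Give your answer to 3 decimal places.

49.160 units

Market equilibrium (private): 6.295 + 0.663x = 257.459 - 1.577x → x_m = 112.1268.
Social marginal cost = private MC + MEC = 20.892 + 2.180x.
Set SMC = demand: 20.892 + 2.180x = 257.459 - 1.577x → x* = 62.9670.
Gap = |112.1268 − 62.9670| = 49.1598.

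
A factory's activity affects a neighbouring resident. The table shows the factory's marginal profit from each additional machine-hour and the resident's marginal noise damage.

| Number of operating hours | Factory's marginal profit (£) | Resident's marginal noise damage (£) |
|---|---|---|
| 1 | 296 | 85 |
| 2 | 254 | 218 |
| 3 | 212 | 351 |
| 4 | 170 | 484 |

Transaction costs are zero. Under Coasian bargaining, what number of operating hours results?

Bargaining reaches the level where marginal profit last exceeds marginal noise damage.
That holds through level 2 (254 ≥ 218) but not at 3 (212 < 351).

2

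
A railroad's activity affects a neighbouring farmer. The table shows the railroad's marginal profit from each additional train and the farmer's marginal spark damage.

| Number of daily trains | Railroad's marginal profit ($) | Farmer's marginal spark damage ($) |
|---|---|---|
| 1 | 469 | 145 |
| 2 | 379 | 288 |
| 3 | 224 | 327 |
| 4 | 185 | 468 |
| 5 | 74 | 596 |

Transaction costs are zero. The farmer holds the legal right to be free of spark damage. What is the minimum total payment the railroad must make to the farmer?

Efficient level: marginal profit ≥ marginal spark damage through level 2, so k* = 2.
With the farmer holding the right, the railroad must at least compensate total damage at k*: 145 + 288 = 433.

$433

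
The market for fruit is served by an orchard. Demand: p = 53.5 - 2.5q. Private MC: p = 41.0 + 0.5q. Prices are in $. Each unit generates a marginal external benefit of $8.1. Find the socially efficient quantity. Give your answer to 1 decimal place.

q* = 6.9

Social marginal cost = private MC − MEB = 32.9 + 0.5q.
Set SMC = demand: 32.9 + 0.5q = 53.5 - 2.5q → q* = 6.8667.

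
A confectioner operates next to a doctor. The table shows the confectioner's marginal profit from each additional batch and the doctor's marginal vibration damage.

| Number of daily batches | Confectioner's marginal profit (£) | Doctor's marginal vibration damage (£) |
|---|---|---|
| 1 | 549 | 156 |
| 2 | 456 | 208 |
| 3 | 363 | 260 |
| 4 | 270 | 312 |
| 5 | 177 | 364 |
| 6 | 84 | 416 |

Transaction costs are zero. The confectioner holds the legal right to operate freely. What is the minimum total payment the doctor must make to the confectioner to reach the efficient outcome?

Left alone the confectioner would choose level 6 (marginal profit stays positive).
Efficient level: k* = 3 (marginal profit ≥ marginal vibration damage through 3).
The doctor must at least cover the confectioner's forgone profit from cutting 6→3: 270 + 177 + 84 = 531.

£531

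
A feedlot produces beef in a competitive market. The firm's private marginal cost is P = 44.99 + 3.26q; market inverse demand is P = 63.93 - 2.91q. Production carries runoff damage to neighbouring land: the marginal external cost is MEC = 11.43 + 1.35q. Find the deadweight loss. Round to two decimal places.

Market equilibrium (private): 44.99 + 3.26q = 63.93 - 2.91q → q_m = 3.0697.
Social marginal cost = private MC + MEC = 56.42 + 4.61q.
Set SMC = demand: 56.42 + 4.61q = 63.93 - 2.91q → q* = 0.9987.
Height of the DWL triangle at q_m is SMC(q_m) − demand(q_m) = MEC(q_m) = 15.5741.
DWL = ½ × 2.0710 × 15.5741 = 16.1270.

DWL = 16.13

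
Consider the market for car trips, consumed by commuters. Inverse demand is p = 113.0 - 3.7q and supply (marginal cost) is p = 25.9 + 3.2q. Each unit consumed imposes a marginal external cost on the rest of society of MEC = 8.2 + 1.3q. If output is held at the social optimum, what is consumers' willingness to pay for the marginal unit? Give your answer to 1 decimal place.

Social marginal benefit = demand − MEC = 104.8 - 5.0q.
Set SMB = MC: 104.8 - 5.0q = 25.9 + 3.2q → q* = 9.6220.
Consumer price on the demand curve at q*: 113.0 − 3.7×9.6220 = 77.3986.

P = 77.4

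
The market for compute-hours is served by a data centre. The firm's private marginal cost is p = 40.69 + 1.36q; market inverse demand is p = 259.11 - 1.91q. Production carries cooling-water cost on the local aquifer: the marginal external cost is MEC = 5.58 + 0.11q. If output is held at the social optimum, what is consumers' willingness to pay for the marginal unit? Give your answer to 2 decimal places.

Social marginal cost = private MC + MEC = 46.27 + 1.47q.
Set SMC = demand: 46.27 + 1.47q = 259.11 - 1.91q → q* = 62.9704.
Consumer price on the demand curve at q*: 259.11 − 1.91×62.9704 = 138.8365.

P = 138.84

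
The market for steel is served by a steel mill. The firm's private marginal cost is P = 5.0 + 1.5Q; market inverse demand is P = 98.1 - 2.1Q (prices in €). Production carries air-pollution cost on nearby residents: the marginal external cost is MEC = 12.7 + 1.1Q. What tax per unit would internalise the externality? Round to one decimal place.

tax = €31.5 per unit

Social marginal cost = private MC + MEC = 17.7 + 2.6Q.
Set SMC = demand: 17.7 + 2.6Q = 98.1 - 2.1Q → Q* = 17.1064.
The Pigouvian tax equals MEC at Q*: 12.7 + 1.1×17.1064 = 31.5170.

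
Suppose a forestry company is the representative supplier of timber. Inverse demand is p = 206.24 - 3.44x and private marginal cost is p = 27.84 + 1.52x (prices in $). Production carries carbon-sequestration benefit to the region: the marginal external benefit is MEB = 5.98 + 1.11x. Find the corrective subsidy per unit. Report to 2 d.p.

Social marginal cost = private MC − MEB = 21.86 + 0.41x.
Set SMC = demand: 21.86 + 0.41x = 206.24 - 3.44x → x* = 47.8909.
The Pigouvian subsidy equals MEB at x*: 5.98 + 1.11×47.8909 = 59.1389.

subsidy = $59.14 per unit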